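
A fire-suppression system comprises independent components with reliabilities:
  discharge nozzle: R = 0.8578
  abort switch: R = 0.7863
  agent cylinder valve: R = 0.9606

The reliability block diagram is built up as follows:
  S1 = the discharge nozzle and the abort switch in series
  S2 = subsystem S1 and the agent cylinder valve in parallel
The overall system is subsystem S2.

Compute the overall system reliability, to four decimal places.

0.9872

Series (discharge nozzle and abort switch): 0.857800 × 0.786300 = 0.674488
Parallel ([0.674488] and agent cylinder valve): 1 − (1 − 0.674488)(1 − 0.960600) = 0.9872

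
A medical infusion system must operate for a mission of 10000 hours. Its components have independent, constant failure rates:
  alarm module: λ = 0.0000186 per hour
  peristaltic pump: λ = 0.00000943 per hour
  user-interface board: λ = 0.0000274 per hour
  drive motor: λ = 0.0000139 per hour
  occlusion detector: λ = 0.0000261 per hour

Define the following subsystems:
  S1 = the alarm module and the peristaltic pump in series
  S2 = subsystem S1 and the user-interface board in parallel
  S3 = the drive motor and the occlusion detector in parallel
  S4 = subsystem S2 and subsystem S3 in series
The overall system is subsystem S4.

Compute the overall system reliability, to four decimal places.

0.9134

R(alarm module) = exp(−0.0000186 × 10000) = 0.830274
R(peristaltic pump) = exp(−0.00000943 × 10000) = 0.910010
R(user-interface board) = exp(−0.0000274 × 10000) = 0.760332
R(drive motor) = exp(−0.0000139 × 10000) = 0.870228
R(occlusion detector) = exp(−0.0000261 × 10000) = 0.770281
Series (alarm module and peristaltic pump): 0.830274 × 0.910010 = 0.755558
Parallel ([0.755558] and user-interface board): 1 − (1 − 0.755558)(1 − 0.760332) = 0.941415
Parallel (drive motor and occlusion detector): 1 − (1 − 0.870228)(1 − 0.770281) = 0.970189
Series ([0.941415] and [0.970189]): 0.941415 × 0.970189 = 0.9134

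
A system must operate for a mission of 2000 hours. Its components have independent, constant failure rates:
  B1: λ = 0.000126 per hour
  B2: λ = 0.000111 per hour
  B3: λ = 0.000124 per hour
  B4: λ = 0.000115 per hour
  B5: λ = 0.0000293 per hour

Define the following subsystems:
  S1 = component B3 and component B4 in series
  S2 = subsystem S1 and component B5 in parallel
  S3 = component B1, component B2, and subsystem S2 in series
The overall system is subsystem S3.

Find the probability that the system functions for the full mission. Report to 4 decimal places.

R(B1) = exp(−0.000126 × 2000) = 0.777245
R(B2) = exp(−0.000111 × 2000) = 0.800915
R(B3) = exp(−0.000124 × 2000) = 0.780360
R(B4) = exp(−0.000115 × 2000) = 0.794534
R(B5) = exp(−0.0000293 × 2000) = 0.943084
Series (B3 and B4): 0.780360 × 0.794534 = 0.620023
Parallel ([0.620023] and B5): 1 − (1 − 0.620023)(1 − 0.943084) = 0.978373
Series (B1, B2, and [0.978373]): 0.777245 × 0.800915 × 0.978373 = 0.6090

0.6090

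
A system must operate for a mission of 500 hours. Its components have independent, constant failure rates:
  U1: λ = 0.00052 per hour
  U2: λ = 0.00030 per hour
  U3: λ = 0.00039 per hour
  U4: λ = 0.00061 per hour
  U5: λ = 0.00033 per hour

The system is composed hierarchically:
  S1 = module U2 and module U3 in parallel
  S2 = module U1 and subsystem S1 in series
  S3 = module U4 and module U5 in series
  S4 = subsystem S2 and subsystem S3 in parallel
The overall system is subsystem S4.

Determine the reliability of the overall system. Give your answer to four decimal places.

0.9070

R(U1) = exp(−0.00052 × 500) = 0.771052
R(U2) = exp(−0.00030 × 500) = 0.860708
R(U3) = exp(−0.00039 × 500) = 0.822835
R(U4) = exp(−0.00061 × 500) = 0.737123
R(U5) = exp(−0.00033 × 500) = 0.847894
Parallel (U2 and U3): 1 − (1 − 0.860708)(1 − 0.822835) = 0.975322
Series (U1 and [0.975322]): 0.771052 × 0.975322 = 0.752024
Series (U4 and U5): 0.737123 × 0.847894 = 0.625002
Parallel ([0.752024] and [0.625002]): 1 − (1 − 0.752024)(1 − 0.625002) = 0.9070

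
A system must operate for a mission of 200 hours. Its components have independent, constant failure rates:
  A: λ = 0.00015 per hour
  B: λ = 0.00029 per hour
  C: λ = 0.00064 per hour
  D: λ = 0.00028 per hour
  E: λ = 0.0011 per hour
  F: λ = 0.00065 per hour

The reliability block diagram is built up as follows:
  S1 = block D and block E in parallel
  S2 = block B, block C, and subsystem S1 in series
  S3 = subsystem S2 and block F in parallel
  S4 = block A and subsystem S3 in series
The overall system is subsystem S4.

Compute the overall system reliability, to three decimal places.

0.949

R(A) = exp(−0.00015 × 200) = 0.97045
R(B) = exp(−0.00029 × 200) = 0.94365
R(C) = exp(−0.00064 × 200) = 0.87985
R(D) = exp(−0.00028 × 200) = 0.94554
R(E) = exp(−0.0011 × 200) = 0.80252
R(F) = exp(−0.00065 × 200) = 0.87810
Parallel (D and E): 1 − (1 − 0.94554)(1 − 0.80252) = 0.98925
Series (B, C, and [0.98925]): 0.94365 × 0.87985 × 0.98925 = 0.82135
Parallel ([0.82135] and F): 1 − (1 − 0.82135)(1 − 0.87810) = 0.97822
Series (A and [0.97822]): 0.97045 × 0.97822 = 0.949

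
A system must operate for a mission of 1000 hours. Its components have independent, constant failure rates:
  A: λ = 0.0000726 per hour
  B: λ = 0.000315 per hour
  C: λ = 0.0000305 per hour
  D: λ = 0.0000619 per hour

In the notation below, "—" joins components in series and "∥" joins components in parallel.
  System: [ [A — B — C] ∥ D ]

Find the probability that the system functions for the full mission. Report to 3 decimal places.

0.979

R(A) = exp(−0.0000726 × 1000) = 0.92997
R(B) = exp(−0.000315 × 1000) = 0.72979
R(C) = exp(−0.0000305 × 1000) = 0.96996
R(D) = exp(−0.0000619 × 1000) = 0.93998
Series (A, B, and C): 0.92997 × 0.72979 × 0.96996 = 0.65830
Parallel ([0.65830] and D): 1 − (1 − 0.65830)(1 − 0.93998) = 0.979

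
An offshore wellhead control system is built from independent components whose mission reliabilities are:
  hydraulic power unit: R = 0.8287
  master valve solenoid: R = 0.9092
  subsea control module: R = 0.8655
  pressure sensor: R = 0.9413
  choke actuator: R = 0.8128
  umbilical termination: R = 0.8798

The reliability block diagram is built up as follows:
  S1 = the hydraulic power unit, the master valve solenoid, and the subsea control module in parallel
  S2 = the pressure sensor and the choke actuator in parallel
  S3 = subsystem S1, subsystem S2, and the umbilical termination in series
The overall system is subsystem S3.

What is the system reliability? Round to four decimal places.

0.8683

Parallel (hydraulic power unit, master valve solenoid, and subsea control module): 1 − (1 − 0.828700)(1 − 0.909200)(1 − 0.865500) = 0.997908
Parallel (pressure sensor and choke actuator): 1 − (1 − 0.941300)(1 − 0.812800) = 0.989011
Series ([0.997908], [0.989011], and umbilical termination): 0.997908 × 0.989011 × 0.879800 = 0.8683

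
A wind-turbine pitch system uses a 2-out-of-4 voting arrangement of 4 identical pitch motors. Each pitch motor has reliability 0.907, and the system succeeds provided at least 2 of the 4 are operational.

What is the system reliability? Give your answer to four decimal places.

R = Σ_{i=2}^{4} C(4,i) p^i (1−p)^{4−i} with p = 0.907
C(4,2)·0.907^2·0.093^2 = 0.042691
C(4,3)·0.907^3·0.093^1 = 0.277565
C(4,4)·0.907^4·0.093^0 = 0.676751
Sum = 0.9970

0.9970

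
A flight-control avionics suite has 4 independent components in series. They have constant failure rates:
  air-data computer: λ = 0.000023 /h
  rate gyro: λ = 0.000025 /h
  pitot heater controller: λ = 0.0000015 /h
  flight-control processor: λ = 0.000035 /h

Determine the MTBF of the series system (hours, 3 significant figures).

11800

Series of exponential components: λ_sys = Σ λ_i
λ_sys = 0.000023 + 0.000025 + 0.0000015 + 0.000035 = 8.4500e-05 /h
MTBF = 1 / λ_sys = 11800 h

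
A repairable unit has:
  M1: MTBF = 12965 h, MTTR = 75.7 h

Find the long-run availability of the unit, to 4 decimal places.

0.9942

A(M1) = MTBF/(MTBF+MTTR) = 12965/(12965+75.7) = 0.9942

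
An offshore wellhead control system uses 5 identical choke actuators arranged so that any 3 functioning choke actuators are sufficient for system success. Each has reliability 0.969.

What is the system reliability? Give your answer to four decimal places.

R = Σ_{i=3}^{5} C(5,i) p^i (1−p)^{5−i} with p = 0.969
C(5,3)·0.969^3·0.031^2 = 0.008744
C(5,4)·0.969^4·0.031^1 = 0.136655
C(5,5)·0.969^5·0.031^0 = 0.854317
Sum = 0.9997

0.9997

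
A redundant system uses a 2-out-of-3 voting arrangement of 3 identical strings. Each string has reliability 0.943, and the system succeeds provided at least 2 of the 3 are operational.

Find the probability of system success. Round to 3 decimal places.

0.991

R = Σ_{i=2}^{3} C(3,i) p^i (1−p)^{3−i} with p = 0.943
C(3,2)·0.943^2·0.057^1 = 0.15206
C(3,3)·0.943^3·0.057^0 = 0.83856
Sum = 0.991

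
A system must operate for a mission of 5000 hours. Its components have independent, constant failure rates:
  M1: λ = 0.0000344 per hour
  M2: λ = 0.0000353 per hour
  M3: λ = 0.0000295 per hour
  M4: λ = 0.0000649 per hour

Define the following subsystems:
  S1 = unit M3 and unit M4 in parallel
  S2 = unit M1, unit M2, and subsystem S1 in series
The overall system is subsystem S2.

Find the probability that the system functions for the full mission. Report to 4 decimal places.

R(M1) = exp(−0.0000344 × 5000) = 0.841979
R(M2) = exp(−0.0000353 × 5000) = 0.838199
R(M3) = exp(−0.0000295 × 5000) = 0.862862
R(M4) = exp(−0.0000649 × 5000) = 0.722889
Parallel (M3 and M4): 1 − (1 − 0.862862)(1 − 0.722889) = 0.961998
Series (M1, M2, and [0.961998]): 0.841979 × 0.838199 × 0.961998 = 0.6789

0.6789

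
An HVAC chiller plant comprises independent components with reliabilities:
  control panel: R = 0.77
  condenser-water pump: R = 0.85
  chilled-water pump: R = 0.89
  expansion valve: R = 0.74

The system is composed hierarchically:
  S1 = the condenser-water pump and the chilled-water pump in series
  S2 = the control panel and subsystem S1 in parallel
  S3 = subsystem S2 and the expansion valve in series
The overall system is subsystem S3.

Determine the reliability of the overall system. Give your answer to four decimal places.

Series (condenser-water pump and chilled-water pump): 0.850000 × 0.890000 = 0.756500
Parallel (control panel and [0.756500]): 1 − (1 − 0.770000)(1 − 0.756500) = 0.943995
Series ([0.943995] and expansion valve): 0.943995 × 0.740000 = 0.6986

0.6986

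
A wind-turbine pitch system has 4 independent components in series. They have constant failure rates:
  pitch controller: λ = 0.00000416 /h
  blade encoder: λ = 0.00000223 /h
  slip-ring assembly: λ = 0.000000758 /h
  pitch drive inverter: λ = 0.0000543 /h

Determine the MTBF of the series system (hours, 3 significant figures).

Series of exponential components: λ_sys = Σ λ_i
λ_sys = 0.00000416 + 0.00000223 + 0.000000758 + 0.0000543 = 6.1448e-05 /h
MTBF = 1 / λ_sys = 16300 h

16300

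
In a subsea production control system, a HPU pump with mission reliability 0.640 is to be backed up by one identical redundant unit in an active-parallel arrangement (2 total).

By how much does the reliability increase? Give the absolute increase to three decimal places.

0.230

R_before = 0.640
R_after = 1 − (1 − 0.640)^2 = 0.870
ΔR = 0.870 − 0.640 = 0.230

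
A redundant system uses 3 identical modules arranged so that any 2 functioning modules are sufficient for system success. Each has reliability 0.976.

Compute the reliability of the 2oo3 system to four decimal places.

R = Σ_{i=2}^{3} C(3,i) p^i (1−p)^{3−i} with p = 0.976
C(3,2)·0.976^2·0.024^1 = 0.068585
C(3,3)·0.976^3·0.024^0 = 0.929714
Sum = 0.9983

0.9983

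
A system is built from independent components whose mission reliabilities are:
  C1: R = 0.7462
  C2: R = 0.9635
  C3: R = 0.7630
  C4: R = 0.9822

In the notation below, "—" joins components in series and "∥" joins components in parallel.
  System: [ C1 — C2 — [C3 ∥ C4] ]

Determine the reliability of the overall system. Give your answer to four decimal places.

0.7159

Parallel (C3 and C4): 1 − (1 − 0.763000)(1 − 0.982200) = 0.995781
Series (C1, C2, and [0.995781]): 0.746200 × 0.963500 × 0.995781 = 0.7159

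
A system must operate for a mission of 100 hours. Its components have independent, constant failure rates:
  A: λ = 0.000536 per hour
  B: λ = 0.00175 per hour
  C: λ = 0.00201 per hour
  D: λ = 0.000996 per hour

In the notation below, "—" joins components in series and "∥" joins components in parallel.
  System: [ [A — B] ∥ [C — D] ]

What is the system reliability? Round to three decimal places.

0.947

R(A) = exp(−0.000536 × 100) = 0.94781
R(B) = exp(−0.00175 × 100) = 0.83946
R(C) = exp(−0.00201 × 100) = 0.81791
R(D) = exp(−0.000996 × 100) = 0.90520
Series (A and B): 0.94781 × 0.83946 = 0.79565
Series (C and D): 0.81791 × 0.90520 = 0.74037
Parallel ([0.79565] and [0.74037]): 1 − (1 − 0.79565)(1 − 0.74037) = 0.947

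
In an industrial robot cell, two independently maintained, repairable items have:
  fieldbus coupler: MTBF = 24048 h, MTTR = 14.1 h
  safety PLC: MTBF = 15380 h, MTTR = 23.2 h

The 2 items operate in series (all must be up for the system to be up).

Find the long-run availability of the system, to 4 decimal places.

A(fieldbus coupler) = MTBF/(MTBF+MTTR) = 24048/(24048+14.1) = 0.999414
A(safety PLC) = MTBF/(MTBF+MTTR) = 15380/(15380+23.2) = 0.998494
Series availability: 0.999414 × 0.998494 = 0.9979

0.9979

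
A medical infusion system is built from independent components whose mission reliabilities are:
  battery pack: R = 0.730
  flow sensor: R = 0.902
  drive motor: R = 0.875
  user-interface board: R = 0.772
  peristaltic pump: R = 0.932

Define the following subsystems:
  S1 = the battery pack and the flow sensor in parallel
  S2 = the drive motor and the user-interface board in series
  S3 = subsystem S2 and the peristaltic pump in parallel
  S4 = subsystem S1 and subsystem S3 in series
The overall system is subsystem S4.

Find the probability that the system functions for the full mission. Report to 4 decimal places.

Parallel (battery pack and flow sensor): 1 − (1 − 0.730000)(1 − 0.902000) = 0.973540
Series (drive motor and user-interface board): 0.875000 × 0.772000 = 0.675500
Parallel ([0.675500] and peristaltic pump): 1 − (1 − 0.675500)(1 − 0.932000) = 0.977934
Series ([0.973540] and [0.977934]): 0.973540 × 0.977934 = 0.9521

0.9521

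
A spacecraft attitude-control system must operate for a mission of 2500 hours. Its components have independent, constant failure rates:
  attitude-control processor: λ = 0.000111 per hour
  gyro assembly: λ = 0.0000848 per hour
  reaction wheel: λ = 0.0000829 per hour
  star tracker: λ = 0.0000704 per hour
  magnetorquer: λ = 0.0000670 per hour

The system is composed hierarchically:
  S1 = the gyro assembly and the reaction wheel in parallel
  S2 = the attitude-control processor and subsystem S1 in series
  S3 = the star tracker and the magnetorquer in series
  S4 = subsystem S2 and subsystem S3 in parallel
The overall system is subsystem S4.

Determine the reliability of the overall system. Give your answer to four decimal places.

0.9217

R(attitude-control processor) = exp(−0.000111 × 2500) = 0.757676
R(gyro assembly) = exp(−0.0000848 × 2500) = 0.808965
R(reaction wheel) = exp(−0.0000829 × 2500) = 0.812816
R(star tracker) = exp(−0.0000704 × 2500) = 0.838618
R(magnetorquer) = exp(−0.0000670 × 2500) = 0.845777
Parallel (gyro assembly and reaction wheel): 1 − (1 − 0.808965)(1 − 0.812816) = 0.964241
Series (attitude-control processor and [0.964241]): 0.757676 × 0.964241 = 0.730582
Series (star tracker and magnetorquer): 0.838618 × 0.845777 = 0.709284
Parallel ([0.730582] and [0.709284]): 1 − (1 − 0.730582)(1 − 0.709284) = 0.9217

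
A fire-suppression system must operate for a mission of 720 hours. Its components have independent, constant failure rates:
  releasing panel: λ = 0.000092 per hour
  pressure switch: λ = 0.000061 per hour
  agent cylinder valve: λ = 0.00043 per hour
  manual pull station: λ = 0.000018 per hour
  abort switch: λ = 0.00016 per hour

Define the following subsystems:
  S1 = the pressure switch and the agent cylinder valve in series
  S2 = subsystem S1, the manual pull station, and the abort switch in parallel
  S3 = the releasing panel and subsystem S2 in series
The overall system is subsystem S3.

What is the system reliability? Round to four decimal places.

R(releasing panel) = exp(−0.000092 × 720) = 0.935906
R(pressure switch) = exp(−0.000061 × 720) = 0.957031
R(agent cylinder valve) = exp(−0.00043 × 720) = 0.733740
R(manual pull station) = exp(−0.000018 × 720) = 0.987124
R(abort switch) = exp(−0.00016 × 720) = 0.891188
Series (pressure switch and agent cylinder valve): 0.957031 × 0.733740 = 0.702212
Parallel ([0.702212], manual pull station, and abort switch): 1 − (1 − 0.702212)(1 − 0.987124)(1 − 0.891188) = 0.999583
Series (releasing panel and [0.999583]): 0.935906 × 0.999583 = 0.9355

0.9355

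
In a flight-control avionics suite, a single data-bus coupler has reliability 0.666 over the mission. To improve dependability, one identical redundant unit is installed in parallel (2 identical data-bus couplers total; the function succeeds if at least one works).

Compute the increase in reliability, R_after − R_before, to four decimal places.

0.2224

R_before = 0.666
R_after = 1 − (1 − 0.666)^2 = 0.8884
ΔR = 0.8884 − 0.666 = 0.2224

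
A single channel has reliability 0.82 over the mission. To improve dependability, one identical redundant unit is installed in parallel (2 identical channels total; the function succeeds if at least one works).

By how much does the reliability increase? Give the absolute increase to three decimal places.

R_before = 0.82
R_after = 1 − (1 − 0.82)^2 = 0.968
ΔR = 0.968 − 0.82 = 0.148

0.148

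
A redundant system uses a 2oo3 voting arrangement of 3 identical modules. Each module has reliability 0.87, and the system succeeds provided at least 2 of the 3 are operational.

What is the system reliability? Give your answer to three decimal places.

R = Σ_{i=2}^{3} C(3,i) p^i (1−p)^{3−i} with p = 0.87
C(3,2)·0.87^2·0.13^1 = 0.29519
C(3,3)·0.87^3·0.13^0 = 0.65850
Sum = 0.954

0.954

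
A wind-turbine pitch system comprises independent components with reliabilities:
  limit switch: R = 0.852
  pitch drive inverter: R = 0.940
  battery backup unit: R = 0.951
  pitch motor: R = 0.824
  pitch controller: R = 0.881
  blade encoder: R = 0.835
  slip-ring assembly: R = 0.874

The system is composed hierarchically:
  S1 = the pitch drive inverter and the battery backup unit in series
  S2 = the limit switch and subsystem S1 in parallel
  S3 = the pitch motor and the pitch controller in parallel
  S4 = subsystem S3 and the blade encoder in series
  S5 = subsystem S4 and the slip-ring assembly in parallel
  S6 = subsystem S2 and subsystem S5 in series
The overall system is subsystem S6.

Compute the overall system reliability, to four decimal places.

0.9617

Series (pitch drive inverter and battery backup unit): 0.940000 × 0.951000 = 0.893940
Parallel (limit switch and [0.893940]): 1 − (1 − 0.852000)(1 − 0.893940) = 0.984303
Parallel (pitch motor and pitch controller): 1 − (1 − 0.824000)(1 − 0.881000) = 0.979056
Series ([0.979056] and blade encoder): 0.979056 × 0.835000 = 0.817512
Parallel ([0.817512] and slip-ring assembly): 1 − (1 − 0.817512)(1 − 0.874000) = 0.977007
Series ([0.984303] and [0.977007]): 0.984303 × 0.977007 = 0.9617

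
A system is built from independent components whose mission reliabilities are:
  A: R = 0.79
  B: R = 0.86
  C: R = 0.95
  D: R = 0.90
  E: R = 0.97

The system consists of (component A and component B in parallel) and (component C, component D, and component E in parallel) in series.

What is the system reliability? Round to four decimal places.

0.9705

Parallel (A and B): 1 − (1 − 0.790000)(1 − 0.860000) = 0.970600
Parallel (C, D, and E): 1 − (1 − 0.950000)(1 − 0.900000)(1 − 0.970000) = 0.999850
Series ([0.970600] and [0.999850]): 0.970600 × 0.999850 = 0.9705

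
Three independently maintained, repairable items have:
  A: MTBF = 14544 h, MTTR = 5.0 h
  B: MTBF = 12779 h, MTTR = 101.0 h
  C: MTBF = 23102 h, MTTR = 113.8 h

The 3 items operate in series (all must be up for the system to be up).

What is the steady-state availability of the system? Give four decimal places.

0.9870

A(A) = MTBF/(MTBF+MTTR) = 14544/(14544+5.0) = 0.999656
A(B) = MTBF/(MTBF+MTTR) = 12779/(12779+101.0) = 0.992158
A(C) = MTBF/(MTBF+MTTR) = 23102/(23102+113.8) = 0.995098
Series availability: 0.999656 × 0.992158 × 0.995098 = 0.9870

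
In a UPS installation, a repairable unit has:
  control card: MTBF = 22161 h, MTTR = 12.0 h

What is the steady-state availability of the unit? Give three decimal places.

0.999

A(control card) = MTBF/(MTBF+MTTR) = 22161/(22161+12.0) = 0.999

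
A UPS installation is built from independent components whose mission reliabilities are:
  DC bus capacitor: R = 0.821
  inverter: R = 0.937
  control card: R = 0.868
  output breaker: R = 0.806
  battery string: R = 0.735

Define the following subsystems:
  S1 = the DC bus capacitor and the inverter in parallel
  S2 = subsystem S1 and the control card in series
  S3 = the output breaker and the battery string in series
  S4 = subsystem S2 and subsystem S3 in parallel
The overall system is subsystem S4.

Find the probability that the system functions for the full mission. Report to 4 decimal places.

Parallel (DC bus capacitor and inverter): 1 − (1 − 0.821000)(1 − 0.937000) = 0.988723
Series ([0.988723] and control card): 0.988723 × 0.868000 = 0.858212
Series (output breaker and battery string): 0.806000 × 0.735000 = 0.592410
Parallel ([0.858212] and [0.592410]): 1 − (1 − 0.858212)(1 − 0.592410) = 0.9422

0.9422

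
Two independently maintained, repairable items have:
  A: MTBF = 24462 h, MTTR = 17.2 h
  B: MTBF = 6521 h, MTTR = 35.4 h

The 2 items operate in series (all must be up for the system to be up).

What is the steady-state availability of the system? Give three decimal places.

0.994

A(A) = MTBF/(MTBF+MTTR) = 24462/(24462+17.2) = 0.999297
A(B) = MTBF/(MTBF+MTTR) = 6521/(6521+35.4) = 0.994601
Series availability: 0.999297 × 0.994601 = 0.994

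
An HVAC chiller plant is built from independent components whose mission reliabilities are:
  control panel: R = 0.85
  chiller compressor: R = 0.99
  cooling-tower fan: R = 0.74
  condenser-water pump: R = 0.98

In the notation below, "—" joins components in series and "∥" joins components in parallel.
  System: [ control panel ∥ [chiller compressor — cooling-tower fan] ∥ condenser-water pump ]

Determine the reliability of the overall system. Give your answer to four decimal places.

Series (chiller compressor and cooling-tower fan): 0.990000 × 0.740000 = 0.732600
Parallel (control panel, [0.732600], and condenser-water pump): 1 − (1 − 0.850000)(1 − 0.732600)(1 − 0.980000) = 0.9992

0.9992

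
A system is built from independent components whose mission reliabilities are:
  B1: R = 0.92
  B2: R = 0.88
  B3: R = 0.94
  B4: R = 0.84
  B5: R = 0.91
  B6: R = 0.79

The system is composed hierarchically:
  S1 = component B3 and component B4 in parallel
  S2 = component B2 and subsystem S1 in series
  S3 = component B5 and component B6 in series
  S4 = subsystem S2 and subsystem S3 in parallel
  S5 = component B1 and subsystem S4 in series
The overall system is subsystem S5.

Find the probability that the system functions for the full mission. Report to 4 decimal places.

0.8868

Parallel (B3 and B4): 1 − (1 − 0.940000)(1 − 0.840000) = 0.990400
Series (B2 and [0.990400]): 0.880000 × 0.990400 = 0.871552
Series (B5 and B6): 0.910000 × 0.790000 = 0.718900
Parallel ([0.871552] and [0.718900]): 1 − (1 − 0.871552)(1 − 0.718900) = 0.963893
Series (B1 and [0.963893]): 0.920000 × 0.963893 = 0.8868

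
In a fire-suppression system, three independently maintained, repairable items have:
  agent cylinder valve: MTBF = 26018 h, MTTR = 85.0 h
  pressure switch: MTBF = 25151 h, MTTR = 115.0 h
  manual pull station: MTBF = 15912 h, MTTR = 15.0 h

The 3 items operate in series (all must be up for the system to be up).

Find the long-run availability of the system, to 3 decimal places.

A(agent cylinder valve) = MTBF/(MTBF+MTTR) = 26018/(26018+85.0) = 0.996744
A(pressure switch) = MTBF/(MTBF+MTTR) = 25151/(25151+115.0) = 0.995448
A(manual pull station) = MTBF/(MTBF+MTTR) = 15912/(15912+15.0) = 0.999058
Series availability: 0.996744 × 0.995448 × 0.999058 = 0.991

0.991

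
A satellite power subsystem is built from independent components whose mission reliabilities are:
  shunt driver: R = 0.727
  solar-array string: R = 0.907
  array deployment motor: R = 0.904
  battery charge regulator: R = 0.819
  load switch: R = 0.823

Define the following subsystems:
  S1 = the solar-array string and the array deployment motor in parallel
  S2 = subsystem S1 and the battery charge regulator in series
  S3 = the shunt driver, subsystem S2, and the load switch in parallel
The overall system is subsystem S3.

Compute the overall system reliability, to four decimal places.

0.9909

Parallel (solar-array string and array deployment motor): 1 − (1 − 0.907000)(1 − 0.904000) = 0.991072
Series ([0.991072] and battery charge regulator): 0.991072 × 0.819000 = 0.811688
Parallel (shunt driver, [0.811688], and load switch): 1 − (1 − 0.727000)(1 − 0.811688)(1 − 0.823000) = 0.9909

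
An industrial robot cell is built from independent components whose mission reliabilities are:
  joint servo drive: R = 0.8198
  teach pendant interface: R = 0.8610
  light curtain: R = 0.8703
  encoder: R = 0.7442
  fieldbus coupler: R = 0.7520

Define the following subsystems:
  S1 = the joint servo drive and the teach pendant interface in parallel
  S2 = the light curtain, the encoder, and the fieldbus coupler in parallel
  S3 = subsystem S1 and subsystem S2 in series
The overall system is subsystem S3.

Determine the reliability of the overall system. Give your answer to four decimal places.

0.9669

Parallel (joint servo drive and teach pendant interface): 1 − (1 − 0.819800)(1 − 0.861000) = 0.974952
Parallel (light curtain, encoder, and fieldbus coupler): 1 − (1 − 0.870300)(1 − 0.744200)(1 − 0.752000) = 0.991772
Series ([0.974952] and [0.991772]): 0.974952 × 0.991772 = 0.9669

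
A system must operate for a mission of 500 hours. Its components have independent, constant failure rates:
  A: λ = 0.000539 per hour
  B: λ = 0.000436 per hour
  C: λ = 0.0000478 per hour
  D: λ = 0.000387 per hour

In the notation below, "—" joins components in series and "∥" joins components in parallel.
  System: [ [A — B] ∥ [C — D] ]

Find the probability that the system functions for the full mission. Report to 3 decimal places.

0.925

R(A) = exp(−0.000539 × 500) = 0.76376
R(B) = exp(−0.000436 × 500) = 0.80413
R(C) = exp(−0.0000478 × 500) = 0.97638
R(D) = exp(−0.000387 × 500) = 0.82407
Series (A and B): 0.76376 × 0.80413 = 0.61416
Series (C and D): 0.97638 × 0.82407 = 0.80461
Parallel ([0.61416] and [0.80461]): 1 − (1 − 0.61416)(1 − 0.80461) = 0.925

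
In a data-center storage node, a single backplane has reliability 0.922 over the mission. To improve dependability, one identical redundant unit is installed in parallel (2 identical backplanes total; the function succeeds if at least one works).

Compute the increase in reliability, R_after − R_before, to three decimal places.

R_before = 0.922
R_after = 1 − (1 − 0.922)^2 = 0.994
ΔR = 0.994 − 0.922 = 0.072

0.072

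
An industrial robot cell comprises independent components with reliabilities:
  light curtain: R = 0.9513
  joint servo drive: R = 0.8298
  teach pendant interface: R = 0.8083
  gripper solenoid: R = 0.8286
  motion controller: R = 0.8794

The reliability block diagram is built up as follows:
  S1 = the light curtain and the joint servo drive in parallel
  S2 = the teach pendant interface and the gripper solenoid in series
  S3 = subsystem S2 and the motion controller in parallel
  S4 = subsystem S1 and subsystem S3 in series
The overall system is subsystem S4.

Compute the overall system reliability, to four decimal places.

Parallel (light curtain and joint servo drive): 1 − (1 − 0.951300)(1 − 0.829800) = 0.991711
Series (teach pendant interface and gripper solenoid): 0.808300 × 0.828600 = 0.669757
Parallel ([0.669757] and motion controller): 1 − (1 − 0.669757)(1 − 0.879400) = 0.960173
Series ([0.991711] and [0.960173]): 0.991711 × 0.960173 = 0.9522

0.9522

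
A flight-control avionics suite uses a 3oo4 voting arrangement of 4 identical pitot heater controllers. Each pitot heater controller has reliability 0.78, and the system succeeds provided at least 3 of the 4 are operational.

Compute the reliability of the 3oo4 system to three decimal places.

R = Σ_{i=3}^{4} C(4,i) p^i (1−p)^{4−i} with p = 0.78
C(4,3)·0.78^3·0.22^1 = 0.41761
C(4,4)·0.78^4·0.22^0 = 0.37015
Sum = 0.788

0.788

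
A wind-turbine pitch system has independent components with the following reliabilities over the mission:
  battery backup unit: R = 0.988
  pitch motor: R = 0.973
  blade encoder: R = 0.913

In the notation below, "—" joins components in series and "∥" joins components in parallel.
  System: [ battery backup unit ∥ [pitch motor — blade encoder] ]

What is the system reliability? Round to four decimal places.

0.9987

Series (pitch motor and blade encoder): 0.973000 × 0.913000 = 0.888349
Parallel (battery backup unit and [0.888349]): 1 − (1 − 0.988000)(1 − 0.888349) = 0.9987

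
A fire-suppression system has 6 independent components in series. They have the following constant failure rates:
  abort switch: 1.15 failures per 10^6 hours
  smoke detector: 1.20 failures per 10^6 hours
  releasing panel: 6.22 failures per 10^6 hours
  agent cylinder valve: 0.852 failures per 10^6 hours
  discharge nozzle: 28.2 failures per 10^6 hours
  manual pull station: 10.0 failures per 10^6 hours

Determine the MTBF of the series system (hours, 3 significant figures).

21000

Series of exponential components: λ_sys = Σ λ_i
λ_sys = 0.00000115 + 0.00000120 + 0.00000622 + 0.000000852 + 0.0000282 + 0.0000100 = 4.7622e-05 /h
MTBF = 1 / λ_sys = 21000 h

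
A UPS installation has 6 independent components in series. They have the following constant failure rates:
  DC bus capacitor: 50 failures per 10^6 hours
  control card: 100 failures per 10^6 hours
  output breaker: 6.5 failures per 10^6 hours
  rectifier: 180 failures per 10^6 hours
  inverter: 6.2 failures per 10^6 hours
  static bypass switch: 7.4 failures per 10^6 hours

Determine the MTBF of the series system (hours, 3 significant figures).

2860

Series of exponential components: λ_sys = Σ λ_i
λ_sys = 0.000050 + 0.00010 + 0.0000065 + 0.00018 + 0.0000062 + 0.0000074 = 3.5010e-04 /h
MTBF = 1 / λ_sys = 2860 h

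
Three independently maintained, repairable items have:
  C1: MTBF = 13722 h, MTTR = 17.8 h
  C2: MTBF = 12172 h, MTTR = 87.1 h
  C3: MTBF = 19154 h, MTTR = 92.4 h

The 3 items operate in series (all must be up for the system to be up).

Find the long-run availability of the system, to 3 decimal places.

0.987

A(C1) = MTBF/(MTBF+MTTR) = 13722/(13722+17.8) = 0.998704
A(C2) = MTBF/(MTBF+MTTR) = 12172/(12172+87.1) = 0.992895
A(C3) = MTBF/(MTBF+MTTR) = 19154/(19154+92.4) = 0.995199
Series availability: 0.998704 × 0.992895 × 0.995199 = 0.987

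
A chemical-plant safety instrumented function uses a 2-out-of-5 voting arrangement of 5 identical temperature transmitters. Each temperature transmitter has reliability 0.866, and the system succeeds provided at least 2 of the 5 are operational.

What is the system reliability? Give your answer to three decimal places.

0.999

R = Σ_{i=2}^{5} C(5,i) p^i (1−p)^{5−i} with p = 0.866
C(5,2)·0.866^2·0.134^3 = 0.01804
C(5,3)·0.866^3·0.134^2 = 0.11662
C(5,4)·0.866^4·0.134^1 = 0.37683
C(5,5)·0.866^5·0.134^0 = 0.48707
Sum = 0.999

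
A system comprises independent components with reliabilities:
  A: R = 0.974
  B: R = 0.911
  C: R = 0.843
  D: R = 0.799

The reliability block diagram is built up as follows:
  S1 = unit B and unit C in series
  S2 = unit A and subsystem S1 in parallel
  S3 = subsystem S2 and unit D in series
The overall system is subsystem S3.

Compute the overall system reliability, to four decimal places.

Series (B and C): 0.911000 × 0.843000 = 0.767973
Parallel (A and [0.767973]): 1 − (1 − 0.974000)(1 − 0.767973) = 0.993967
Series ([0.993967] and D): 0.993967 × 0.799000 = 0.7942

0.7942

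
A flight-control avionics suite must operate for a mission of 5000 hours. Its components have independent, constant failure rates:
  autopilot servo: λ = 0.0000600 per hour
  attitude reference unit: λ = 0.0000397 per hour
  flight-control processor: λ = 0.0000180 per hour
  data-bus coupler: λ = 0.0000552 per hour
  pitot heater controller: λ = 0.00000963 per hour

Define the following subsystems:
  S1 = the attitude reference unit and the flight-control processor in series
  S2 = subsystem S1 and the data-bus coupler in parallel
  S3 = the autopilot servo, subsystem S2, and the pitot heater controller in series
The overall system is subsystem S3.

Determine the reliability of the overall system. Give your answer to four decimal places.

R(autopilot servo) = exp(−0.0000600 × 5000) = 0.740818
R(attitude reference unit) = exp(−0.0000397 × 5000) = 0.819960
R(flight-control processor) = exp(−0.0000180 × 5000) = 0.913931
R(data-bus coupler) = exp(−0.0000552 × 5000) = 0.758813
R(pitot heater controller) = exp(−0.00000963 × 5000) = 0.952991
Series (attitude reference unit and flight-control processor): 0.819960 × 0.913931 = 0.749387
Parallel ([0.749387] and data-bus coupler): 1 − (1 − 0.749387)(1 − 0.758813) = 0.939555
Series (autopilot servo, [0.939555], and pitot heater controller): 0.740818 × 0.939555 × 0.952991 = 0.6633

0.6633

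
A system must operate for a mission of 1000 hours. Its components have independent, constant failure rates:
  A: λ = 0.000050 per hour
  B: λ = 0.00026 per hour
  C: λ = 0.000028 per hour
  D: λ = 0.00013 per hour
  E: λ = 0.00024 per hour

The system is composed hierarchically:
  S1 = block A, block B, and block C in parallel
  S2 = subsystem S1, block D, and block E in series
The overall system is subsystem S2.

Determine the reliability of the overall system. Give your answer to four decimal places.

R(A) = exp(−0.000050 × 1000) = 0.951229
R(B) = exp(−0.00026 × 1000) = 0.771052
R(C) = exp(−0.000028 × 1000) = 0.972388
R(D) = exp(−0.00013 × 1000) = 0.878095
R(E) = exp(−0.00024 × 1000) = 0.786628
Parallel (A, B, and C): 1 − (1 − 0.951229)(1 − 0.771052)(1 − 0.972388) = 0.999692
Series ([0.999692], D, and E): 0.999692 × 0.878095 × 0.786628 = 0.6905

0.6905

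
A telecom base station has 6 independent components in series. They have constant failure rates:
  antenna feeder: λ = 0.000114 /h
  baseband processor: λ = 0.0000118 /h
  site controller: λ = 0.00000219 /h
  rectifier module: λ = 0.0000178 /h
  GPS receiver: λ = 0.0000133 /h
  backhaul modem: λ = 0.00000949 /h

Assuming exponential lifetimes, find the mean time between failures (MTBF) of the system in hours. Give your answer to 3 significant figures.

Series of exponential components: λ_sys = Σ λ_i
λ_sys = 0.000114 + 0.0000118 + 0.00000219 + 0.0000178 + 0.0000133 + 0.00000949 = 1.6858e-04 /h
MTBF = 1 / λ_sys = 5930 h

5930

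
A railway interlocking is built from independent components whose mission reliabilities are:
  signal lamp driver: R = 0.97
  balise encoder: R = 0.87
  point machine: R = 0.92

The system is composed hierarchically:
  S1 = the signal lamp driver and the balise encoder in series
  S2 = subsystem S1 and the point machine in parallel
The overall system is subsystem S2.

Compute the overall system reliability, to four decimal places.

Series (signal lamp driver and balise encoder): 0.970000 × 0.870000 = 0.843900
Parallel ([0.843900] and point machine): 1 − (1 − 0.843900)(1 − 0.920000) = 0.9875

0.9875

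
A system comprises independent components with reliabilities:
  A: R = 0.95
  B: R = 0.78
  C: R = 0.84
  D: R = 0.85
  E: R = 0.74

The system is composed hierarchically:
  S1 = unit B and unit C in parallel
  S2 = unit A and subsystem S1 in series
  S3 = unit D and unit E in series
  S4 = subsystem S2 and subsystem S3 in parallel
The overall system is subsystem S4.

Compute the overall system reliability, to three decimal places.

0.969

Parallel (B and C): 1 − (1 − 0.78000)(1 − 0.84000) = 0.96480
Series (A and [0.96480]): 0.95000 × 0.96480 = 0.91656
Series (D and E): 0.85000 × 0.74000 = 0.62900
Parallel ([0.91656] and [0.62900]): 1 − (1 − 0.91656)(1 − 0.62900) = 0.969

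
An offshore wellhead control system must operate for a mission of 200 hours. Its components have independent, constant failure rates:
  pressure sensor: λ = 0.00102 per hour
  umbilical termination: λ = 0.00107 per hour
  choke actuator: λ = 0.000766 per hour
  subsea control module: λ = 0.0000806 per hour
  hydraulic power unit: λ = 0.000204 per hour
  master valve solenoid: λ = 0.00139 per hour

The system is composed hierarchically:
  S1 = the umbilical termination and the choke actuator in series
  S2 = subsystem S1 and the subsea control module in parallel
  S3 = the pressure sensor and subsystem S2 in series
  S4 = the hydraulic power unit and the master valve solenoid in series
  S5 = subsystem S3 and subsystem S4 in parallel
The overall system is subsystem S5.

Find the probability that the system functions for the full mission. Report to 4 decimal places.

0.9485

R(pressure sensor) = exp(−0.00102 × 200) = 0.815462
R(umbilical termination) = exp(−0.00107 × 200) = 0.807348
R(choke actuator) = exp(−0.000766 × 200) = 0.857958
R(subsea control module) = exp(−0.0000806 × 200) = 0.984009
R(hydraulic power unit) = exp(−0.000204 × 200) = 0.960021
R(master valve solenoid) = exp(−0.00139 × 200) = 0.757297
Series (umbilical termination and choke actuator): 0.807348 × 0.857958 = 0.692671
Parallel ([0.692671] and subsea control module): 1 − (1 − 0.692671)(1 − 0.984009) = 0.995086
Series (pressure sensor and [0.995086]): 0.815462 × 0.995086 = 0.811455
Series (hydraulic power unit and master valve solenoid): 0.960021 × 0.757297 = 0.727021
Parallel ([0.811455] and [0.727021]): 1 − (1 − 0.811455)(1 − 0.727021) = 0.9485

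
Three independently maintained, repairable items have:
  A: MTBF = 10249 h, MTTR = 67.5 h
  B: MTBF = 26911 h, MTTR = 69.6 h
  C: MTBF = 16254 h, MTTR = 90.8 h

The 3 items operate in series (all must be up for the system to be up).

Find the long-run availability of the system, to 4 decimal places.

0.9854

A(A) = MTBF/(MTBF+MTTR) = 10249/(10249+67.5) = 0.993457
A(B) = MTBF/(MTBF+MTTR) = 26911/(26911+69.6) = 0.997420
A(C) = MTBF/(MTBF+MTTR) = 16254/(16254+90.8) = 0.994445
Series availability: 0.993457 × 0.997420 × 0.994445 = 0.9854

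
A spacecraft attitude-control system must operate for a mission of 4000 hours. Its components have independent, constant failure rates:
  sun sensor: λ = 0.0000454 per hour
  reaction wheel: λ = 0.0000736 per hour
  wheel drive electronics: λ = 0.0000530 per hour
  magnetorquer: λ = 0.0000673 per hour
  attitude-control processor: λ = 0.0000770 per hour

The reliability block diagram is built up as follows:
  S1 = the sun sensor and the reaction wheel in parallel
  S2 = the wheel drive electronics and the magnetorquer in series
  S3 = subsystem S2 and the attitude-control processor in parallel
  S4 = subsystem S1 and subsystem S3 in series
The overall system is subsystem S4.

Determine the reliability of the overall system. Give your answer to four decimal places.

0.8607

R(sun sensor) = exp(−0.0000454 × 4000) = 0.833935
R(reaction wheel) = exp(−0.0000736 × 4000) = 0.744978
R(wheel drive electronics) = exp(−0.0000530 × 4000) = 0.808965
R(magnetorquer) = exp(−0.0000673 × 4000) = 0.763990
R(attitude-control processor) = exp(−0.0000770 × 4000) = 0.734915
Parallel (sun sensor and reaction wheel): 1 − (1 − 0.833935)(1 − 0.744978) = 0.957650
Series (wheel drive electronics and magnetorquer): 0.808965 × 0.763990 = 0.618041
Parallel ([0.618041] and attitude-control processor): 1 − (1 − 0.618041)(1 − 0.734915) = 0.898748
Series ([0.957650] and [0.898748]): 0.957650 × 0.898748 = 0.8607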